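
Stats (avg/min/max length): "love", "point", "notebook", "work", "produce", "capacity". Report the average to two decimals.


Lengths: "love"=4, "point"=5, "notebook"=8, "work"=4, "produce"=7, "capacity"=8
Sum = 36, Count = 6
Average = 36/6 = 6.00
= avg=6.00, min=4, max=8


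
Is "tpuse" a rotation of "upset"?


Word: "upset", Candidate: "tpuse"
Method: check if candidate is substring of word+word
"upsetupset" contains "tpuse"? No
Is rotation = No


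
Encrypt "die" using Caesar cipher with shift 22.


Word: "die"
Shift: 22
Each letter → (letter + shift) mod 26:
  'd' (3) + 22 = 25 → 'z'
  'i' (8) + 22 = 4 → 'e'
  'e' (4) + 22 = 0 → 'a'
Result = "zea"


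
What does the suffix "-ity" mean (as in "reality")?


Suffix: -ity
As in: reality -> real + -ity
Meaning = quality of


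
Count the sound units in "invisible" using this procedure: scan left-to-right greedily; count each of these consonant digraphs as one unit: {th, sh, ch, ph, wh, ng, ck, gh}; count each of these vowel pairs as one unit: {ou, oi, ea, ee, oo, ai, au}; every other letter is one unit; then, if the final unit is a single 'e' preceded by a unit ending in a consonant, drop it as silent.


Word: "invisible" (9 letters)
Left-to-right scan:
  1. 'i' (letter)
  2. 'n' (letter)
  3. 'v' (letter)
  4. 'i' (letter)
  5. 's' (letter)
  6. 'i' (letter)
  7. 'b' (letter)
  8. 'l' (letter)
  9. 'e' (letter)
Units from scan: 9
Final unit is 'e' after a consonant -> drop as silent (-1)
Sound units = 8 units


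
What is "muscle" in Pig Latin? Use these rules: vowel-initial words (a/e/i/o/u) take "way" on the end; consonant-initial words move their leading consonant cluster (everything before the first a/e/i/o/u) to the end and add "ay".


Word: "muscle"
Starts with consonant(s) → move to end, add 'ay'
Consonant cluster: "m"
Pig Latin = "usclemay"


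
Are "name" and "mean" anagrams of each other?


Word 1: "name" → sorted: aemn
Word 2: "mean" → sorted: aemn
Same letters? aemn == aemn
Anagram = Yes


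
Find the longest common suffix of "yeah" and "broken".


Word 1: "yeah"
Word 2: "broken"
Comparing from end:
  Pos -1: 'h' != 'n' (stop)
LCS = "" (length 0)


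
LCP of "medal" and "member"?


Word 1: "medal"
Word 2: "member"
Comparing from start:
  Pos 0: 'm' == 'm'
  Pos 1: 'e' == 'e'
  Pos 2: 'd' != 'm' (stop)
LCP = "me" (length 2)


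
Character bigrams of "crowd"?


Word: "crowd" (length 5)
Number of bigrams = 5 - 2 + 1 = 4
  Position 0: "cr"
  Position 1: "ro"
  Position 2: "ow"
  Position 3: "wd"
Bigrams = "cr", "ro", "ow", "wd"


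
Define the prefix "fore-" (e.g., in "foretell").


Prefix: fore-
Example: foretell = fore- + tell
Meaning = before


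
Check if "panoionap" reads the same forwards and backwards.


Word: "panoionap"
Reversed: "panoionap"
Forward == Backward? panoionap == panoionap
Palindrome = Yes


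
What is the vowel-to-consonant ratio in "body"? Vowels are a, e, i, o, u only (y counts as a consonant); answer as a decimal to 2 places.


Word: "body"
Vowels (a,e,i,o,u): 1
Consonants: 3
Ratio = 1/3
= 0.33


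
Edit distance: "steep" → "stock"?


Word 1: "steep" (length 5)
Word 2: "stock" (length 5)
One optimal edit sequence (insert/delete/substitute each cost 1):
  1. keep 's'
  2. keep 't'
  3. substitute 'e' -> 'o'  (+1)
  4. substitute 'e' -> 'c'  (+1)
  5. substitute 'p' -> 'k'  (+1)
Total edit operations: 3
Edit distance = 3


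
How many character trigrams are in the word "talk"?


Word: "talk" (length 4)
Number of 3-grams = length - 3 + 1 = 4 - 3 + 1
= 2


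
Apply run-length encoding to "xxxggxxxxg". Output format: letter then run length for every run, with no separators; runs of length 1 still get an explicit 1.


String: "xxxggxxxxg"
Scanning for consecutive runs:
  'x' x 3
  'g' x 2
  'x' x 4
  'g' x 1
RLE = "x3g2x4g1"


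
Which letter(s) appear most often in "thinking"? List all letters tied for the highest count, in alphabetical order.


Word: "thinking"
Letter counts:
  'g': 1
  'h': 1
  'i': 2
  'k': 1
  'n': 2
  't': 1
Maximum count = 2
Most frequent = 'i', 'n' (2 times each)


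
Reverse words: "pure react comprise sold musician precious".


Original: "pure react comprise sold musician precious"
Words (1..n): pure | react | comprise | sold | musician | precious
Reversed (n..1): precious | musician | sold | comprise | react | pure
Result = "precious musician sold comprise react pure"


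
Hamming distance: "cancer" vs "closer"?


Comparing character by character (same length = 6):
  Pos 0: 'c' vs 'c' =
  Pos 1: 'a' vs 'l' !=
  Pos 2: 'n' vs 'o' !=
  Pos 3: 'c' vs 's' !=
  Pos 4: 'e' vs 'e' =
  Pos 5: 'r' vs 'r' =
Hamming distance = 3


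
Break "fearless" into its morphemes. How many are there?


Word: "fearless"
Morphemes: fear + -less
Each morpheme carries meaning
= 2 morphemes


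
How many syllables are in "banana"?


Word: "banana"
Syllable breakdown: ba / na / na
Counting: 3 parts
= 3 syllables


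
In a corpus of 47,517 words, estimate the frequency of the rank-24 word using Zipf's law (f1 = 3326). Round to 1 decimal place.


Zipf's law: f(r) = f(1) / r
f(1) = 3326
f(24) = 3326 / 24
= 138.6 occurrences


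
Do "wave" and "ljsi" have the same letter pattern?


Pattern of "wave": [0, 1, 2, 3]
Pattern of "ljsi": [0, 1, 2, 3]
Patterns match
Same pattern = Yes


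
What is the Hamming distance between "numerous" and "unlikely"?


Comparing character by character (same length = 8):
  Pos 0: 'n' vs 'u' !=
  Pos 1: 'u' vs 'n' !=
  Pos 2: 'm' vs 'l' !=
  Pos 3: 'e' vs 'i' !=
  Pos 4: 'r' vs 'k' !=
  Pos 5: 'o' vs 'e' !=
  Pos 6: 'u' vs 'l' !=
  Pos 7: 's' vs 'y' !=
Hamming distance = 8


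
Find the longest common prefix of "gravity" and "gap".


Word 1: "gravity"
Word 2: "gap"
Comparing from start:
  Pos 0: 'g' == 'g'
  Pos 1: 'r' != 'a' (stop)
LCP = "g" (length 1)


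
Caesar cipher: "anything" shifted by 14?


Word: "anything"
Shift: 14
Each letter → (letter + shift) mod 26:
  'a' (0) + 14 = 14 → 'o'
  'n' (13) + 14 = 1 → 'b'
  'y' (24) + 14 = 12 → 'm'
  't' (19) + 14 = 7 → 'h'
  'h' (7) + 14 = 21 → 'v'
  'i' (8) + 14 = 22 → 'w'
  'n' (13) + 14 = 1 → 'b'
  'g' (6) + 14 = 20 → 'u'
Result = "obmhvwbu"


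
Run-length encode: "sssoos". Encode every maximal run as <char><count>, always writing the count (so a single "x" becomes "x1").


String: "sssoos"
Scanning for consecutive runs:
  's' x 3
  'o' x 2
  's' x 1
RLE = "s3o2s1"


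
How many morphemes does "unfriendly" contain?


Word: "unfriendly"
Morphemes: un- + friend + -ly
Each morpheme carries meaning
= 3 morphemes


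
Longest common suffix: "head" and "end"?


Word 1: "head"
Word 2: "end"
Comparing from end:
  Pos -1: 'd' == 'd'
  Pos -2: 'a' != 'n' (stop)
LCS = "d" (length 1)


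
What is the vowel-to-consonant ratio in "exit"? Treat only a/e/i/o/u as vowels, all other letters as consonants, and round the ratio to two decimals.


Word: "exit"
Vowels (a,e,i,o,u): 2
Consonants: 2
Ratio = 2/2
= 1.00


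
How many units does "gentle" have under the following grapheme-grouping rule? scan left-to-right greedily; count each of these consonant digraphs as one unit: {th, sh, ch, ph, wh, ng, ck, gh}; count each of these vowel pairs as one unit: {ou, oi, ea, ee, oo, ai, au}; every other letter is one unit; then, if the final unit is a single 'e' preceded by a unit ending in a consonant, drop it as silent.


Word: "gentle" (6 letters)
Left-to-right scan:
  [1] 'g' (letter)
  [2] 'e' (letter)
  [3] 'n' (letter)
  [4] 't' (letter)
  [5] 'l' (letter)
  [6] 'e' (letter)
Units from scan: 6
Final unit is 'e' after a consonant -> drop as silent (-1)
Sound units = 5 units


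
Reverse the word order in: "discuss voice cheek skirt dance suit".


Original: "discuss voice cheek skirt dance suit"
Words (1..n): discuss | voice | cheek | skirt | dance | suit
Reversed (n..1): suit | dance | skirt | cheek | voice | discuss
Result = "suit dance skirt cheek voice discuss"


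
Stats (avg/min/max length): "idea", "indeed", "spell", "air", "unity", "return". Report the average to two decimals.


Lengths: "idea"=4, "indeed"=6, "spell"=5, "air"=3, "unity"=5, "return"=6
Sum = 29, Count = 6
Average = 29/6 = 4.83
= avg=4.83, min=3, max=6


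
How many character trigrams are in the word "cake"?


Word: "cake" (length 4)
Number of 3-grams = length - 3 + 1 = 4 - 3 + 1
= 2


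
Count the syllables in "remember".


Word: "remember"
Syllable breakdown: re · mem · ber
Counting: 3 parts
= 3 syllables


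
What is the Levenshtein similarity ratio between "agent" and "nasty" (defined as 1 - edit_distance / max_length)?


Word 1: "agent" (length 5)
Word 2: "nasty" (length 5)
One optimal edit sequence:
  1. substitute 'a' -> 'n'  (+1)
  2. substitute 'g' -> 'a'  (+1)
  3. substitute 'e' -> 's'  (+1)
  4. substitute 'n' -> 't'  (+1)
  5. substitute 't' -> 'y'  (+1)
Edit distance = 5
Max length = max(5, 5) = 5
Similarity = 1 - 5/5
= 0.0000


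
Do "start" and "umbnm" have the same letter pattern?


Pattern of "start": [0, 1, 2, 3, 1]
Pattern of "umbnm": [0, 1, 2, 3, 1]
Patterns match
Same pattern = Yes


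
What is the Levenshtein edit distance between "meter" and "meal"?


Word 1: "meter" (length 5)
Word 2: "meal" (length 4)
One optimal edit sequence (insert/delete/substitute each cost 1):
  1. keep 'm'
  2. keep 'e'
  3. delete 't'  (+1)
  4. substitute 'e' -> 'a'  (+1)
  5. substitute 'r' -> 'l'  (+1)
Total edit operations: 3
Edit distance = 3


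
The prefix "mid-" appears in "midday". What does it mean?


Prefix: mid-
As in: midday -> mid- + day
Meaning = middle


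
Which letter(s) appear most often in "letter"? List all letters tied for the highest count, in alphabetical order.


Word: "letter"
Letter counts:
  'e': 2
  'l': 1
  'r': 1
  't': 2
Maximum count = 2
Most frequent = 'e', 't' (2 times each)


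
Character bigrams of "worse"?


Word: "worse" (length 5)
Number of bigrams = 5 - 2 + 1 = 4
  Position 0: "wo"
  Position 1: "or"
  Position 2: "rs"
  Position 3: "se"
Bigrams = "wo", "or", "rs", "se"


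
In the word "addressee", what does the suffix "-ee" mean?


Suffix: -ee
Example: addressee = address + -ee
Meaning = one who receives


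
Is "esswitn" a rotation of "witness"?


Word: "witness", Candidate: "esswitn"
Method: check if candidate is substring of word+word
"witnesswitness" contains "esswitn"? Yes
Is rotation = Yes


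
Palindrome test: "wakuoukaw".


Word: "wakuoukaw"
Reversed: "wakuoukaw"
Forward == Backward? wakuoukaw == wakuoukaw
Palindrome = Yes


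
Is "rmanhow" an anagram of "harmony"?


Word 1: "harmony" → sorted: ahmnory
Word 2: "rmanhow" → sorted: ahmnorw
Same letters? ahmnory != ahmnorw
Anagram = No


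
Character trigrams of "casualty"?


Word: "casualty" (length 8)
Number of trigrams = 8 - 3 + 1 = 6
  Position 0: "cas"
  Position 1: "asu"
  Position 2: "sua"
  Position 3: "ual"
  Position 4: "alt"
  Position 5: "lty"
Trigrams = "cas", "asu", "sua", "ual", "alt", "lty"


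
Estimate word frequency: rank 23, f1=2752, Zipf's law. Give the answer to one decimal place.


Zipf's law: f(r) = f(1) / r
f(1) = 2752
f(23) = 2752 / 23
= 119.7 occurrences


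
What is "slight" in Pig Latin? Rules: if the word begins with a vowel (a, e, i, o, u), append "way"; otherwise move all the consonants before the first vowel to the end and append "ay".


Word: "slight"
Starts with consonant(s) → move to end, add 'ay'
Consonant cluster: "sl"
Pig Latin = "ightslay"


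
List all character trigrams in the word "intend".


Word: "intend" (length 6)
Number of trigrams = 6 - 3 + 1 = 4
  Position 0: "int"
  Position 1: "nte"
  Position 2: "ten"
  Position 3: "end"
Trigrams = "int", "nte", "ten", "end"


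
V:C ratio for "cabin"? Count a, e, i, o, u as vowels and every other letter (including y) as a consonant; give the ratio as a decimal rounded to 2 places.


Word: "cabin"
Vowels (a,e,i,o,u): 2
Consonants: 3
Ratio = 2/3
= 0.67


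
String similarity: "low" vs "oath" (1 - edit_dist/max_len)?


Word 1: "low" (length 3)
Word 2: "oath" (length 4)
One optimal edit sequence:
  1. insert 'o'  (+1)
  2. substitute 'l' -> 'a'  (+1)
  3. substitute 'o' -> 't'  (+1)
  4. substitute 'w' -> 'h'  (+1)
Edit distance = 4
Max length = max(3, 4) = 4
Similarity = 1 - 4/4
= 0.0000


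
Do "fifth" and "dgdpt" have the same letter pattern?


Pattern of "fifth": [0, 1, 0, 2, 3]
Pattern of "dgdpt": [0, 1, 0, 2, 3]
Patterns match
Same pattern = Yes


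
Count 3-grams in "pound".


Word: "pound" (length 5)
Number of 3-grams = length - 3 + 1 = 5 - 3 + 1
= 3


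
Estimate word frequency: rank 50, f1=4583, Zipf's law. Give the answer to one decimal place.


Zipf's law: f(r) = f(1) / r
f(1) = 4583
f(50) = 4583 / 50
= 91.7 occurrences


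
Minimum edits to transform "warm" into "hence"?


Word 1: "warm" (length 4)
Word 2: "hence" (length 5)
One optimal edit sequence (insert/delete/substitute each cost 1):
  1. insert 'h'  (+1)
  2. substitute 'w' -> 'e'  (+1)
  3. substitute 'a' -> 'n'  (+1)
  4. substitute 'r' -> 'c'  (+1)
  5. substitute 'm' -> 'e'  (+1)
Total edit operations: 5
Edit distance = 5


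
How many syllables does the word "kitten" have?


Word: "kitten"
Syllable breakdown: kit | ten
Counting: 2 parts
= 2 syllables


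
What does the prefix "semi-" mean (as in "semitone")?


Prefix: semi-
As in: semitone -> semi- + tone
Meaning = half


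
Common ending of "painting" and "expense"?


Word 1: "painting"
Word 2: "expense"
Comparing from end:
  Pos -1: 'g' != 'e' (stop)
LCS = "" (length 0)


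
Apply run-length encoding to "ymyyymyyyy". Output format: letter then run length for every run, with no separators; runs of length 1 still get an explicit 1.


String: "ymyyymyyyy"
Scanning for consecutive runs:
  'y' x 1
  'm' x 1
  'y' x 3
  'm' x 1
  'y' x 4
RLE = "y1m1y3m1y4"


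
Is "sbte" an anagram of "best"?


Word 1: "best" → sorted: best
Word 2: "sbte" → sorted: best
Same letters? best == best
Anagram = Yes


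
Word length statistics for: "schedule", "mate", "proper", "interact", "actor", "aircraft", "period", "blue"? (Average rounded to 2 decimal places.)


Lengths: "schedule"=8, "mate"=4, "proper"=6, "interact"=8, "actor"=5, "aircraft"=8, "period"=6, "blue"=4
Sum = 49, Count = 8
Average = 49/8 = 6.13
= avg=6.13, min=4, max=8


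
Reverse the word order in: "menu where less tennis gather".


Original: "menu where less tennis gather"
Words (1..n): menu | where | less | tennis | gather
Reversed (n..1): gather | tennis | less | where | menu
Result = "gather tennis less where menu"


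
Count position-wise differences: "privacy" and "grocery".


Comparing character by character (same length = 7):
  Pos 0: 'p' vs 'g' !=
  Pos 1: 'r' vs 'r' =
  Pos 2: 'i' vs 'o' !=
  Pos 3: 'v' vs 'c' !=
  Pos 4: 'a' vs 'e' !=
  Pos 5: 'c' vs 'r' !=
  Pos 6: 'y' vs 'y' =
Hamming distance = 5


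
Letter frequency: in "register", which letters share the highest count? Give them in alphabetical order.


Word: "register"
Letter counts:
  'e': 2
  'g': 1
  'i': 1
  'r': 2
  's': 1
  't': 1
Maximum count = 2
Most frequent = 'e', 'r' (2 times each)


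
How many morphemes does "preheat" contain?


Word: "preheat"
Morphemes: pre- | heat
Each morpheme carries meaning
= 2 morphemes


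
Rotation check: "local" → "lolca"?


Word: "local", Candidate: "lolca"
Method: check if candidate is substring of word+word
"locallocal" contains "lolca"? No
Is rotation = No


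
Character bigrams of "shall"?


Word: "shall" (length 5)
Number of bigrams = 5 - 2 + 1 = 4
  Position 0: "sh"
  Position 1: "ha"
  Position 2: "al"
  Position 3: "ll"
Bigrams = "sh", "ha", "al", "ll"


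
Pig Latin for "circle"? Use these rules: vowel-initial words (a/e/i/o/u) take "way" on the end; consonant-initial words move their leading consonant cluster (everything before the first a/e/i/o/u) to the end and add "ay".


Word: "circle"
Starts with consonant(s) → move to end, add 'ay'
Consonant cluster: "c"
Pig Latin = "irclecay"


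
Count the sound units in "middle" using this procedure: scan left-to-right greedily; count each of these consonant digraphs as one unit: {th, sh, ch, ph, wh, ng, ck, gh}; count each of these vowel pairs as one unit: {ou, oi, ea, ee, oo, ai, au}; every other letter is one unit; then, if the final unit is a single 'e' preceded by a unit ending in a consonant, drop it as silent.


Word: "middle" (6 letters)
Left-to-right scan:
  (1) 'm' (letter)
  (2) 'i' (letter)
  (3) 'd' (letter)
  (4) 'd' (letter)
  (5) 'l' (letter)
  (6) 'e' (letter)
Units from scan: 6
Final unit is 'e' after a consonant -> drop as silent (-1)
Sound units = 5 units


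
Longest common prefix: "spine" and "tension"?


Word 1: "spine"
Word 2: "tension"
Comparing from start:
  Pos 0: 's' != 't' (stop)
LCP = "" (length 0)


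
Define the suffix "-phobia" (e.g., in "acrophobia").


Suffix: -phobia
As in: acrophobia -> acro- + -phobia
Meaning = fear of


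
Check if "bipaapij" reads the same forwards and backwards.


Word: "bipaapij"
Reversed: "jipaapib"
Forward == Backward? bipaapij != jipaapib
Palindrome = No


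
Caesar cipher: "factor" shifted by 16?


Word: "factor"
Shift: 16
Each letter → (letter + shift) mod 26:
  'f' (5) + 16 = 21 → 'v'
  'a' (0) + 16 = 16 → 'q'
  'c' (2) + 16 = 18 → 's'
  't' (19) + 16 = 9 → 'j'
  'o' (14) + 16 = 4 → 'e'
  'r' (17) + 16 = 7 → 'h'
Result = "vqsjeh"


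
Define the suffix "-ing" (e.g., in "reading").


Suffix: -ing
Example: reading = read + -ing
Meaning = present participle


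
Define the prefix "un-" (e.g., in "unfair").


Prefix: un-
As in: unfair -> un- + fair
Meaning = not / reverse


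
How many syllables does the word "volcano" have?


Word: "volcano"
Syllable breakdown: vol / ca / no
Counting: 3 parts
= 3 syllables


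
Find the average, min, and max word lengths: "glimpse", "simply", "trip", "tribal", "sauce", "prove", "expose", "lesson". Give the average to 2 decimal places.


Lengths: "glimpse"=7, "simply"=6, "trip"=4, "tribal"=6, "sauce"=5, "prove"=5, "expose"=6, "lesson"=6
Sum = 45, Count = 8
Average = 45/8 = 5.63
= avg=5.63, min=4, max=7


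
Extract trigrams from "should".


Word: "should" (length 6)
Number of trigrams = 6 - 3 + 1 = 4
  Position 0: "sho"
  Position 1: "hou"
  Position 2: "oul"
  Position 3: "uld"
Trigrams = "sho", "hou", "oul", "uld"


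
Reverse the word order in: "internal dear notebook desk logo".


Original: "internal dear notebook desk logo"
Words (1..n): internal | dear | notebook | desk | logo
Reversed (n..1): logo | desk | notebook | dear | internal
Result = "logo desk notebook dear internal"


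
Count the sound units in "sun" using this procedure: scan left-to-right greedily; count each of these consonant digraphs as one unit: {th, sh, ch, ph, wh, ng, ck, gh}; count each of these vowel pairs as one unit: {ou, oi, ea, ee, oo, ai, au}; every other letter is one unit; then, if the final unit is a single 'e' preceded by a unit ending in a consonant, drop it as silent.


Word: "sun" (3 letters)
Left-to-right scan:
  (1) 's' (letter)
  (2) 'u' (letter)
  (3) 'n' (letter)
Units from scan: 3
Sound units = 3 units


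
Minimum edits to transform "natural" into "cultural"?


Word 1: "natural" (length 7)
Word 2: "cultural" (length 8)
One optimal edit sequence (insert/delete/substitute each cost 1):
  1. insert 'c'  (+1)
  2. substitute 'n' -> 'u'  (+1)
  3. substitute 'a' -> 'l'  (+1)
  4. keep 't'
  5. keep 'u'
  6. keep 'r'
  7. keep 'a'
  8. keep 'l'
Total edit operations: 3
Edit distance = 3


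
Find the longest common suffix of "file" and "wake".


Word 1: "file"
Word 2: "wake"
Comparing from end:
  Pos -1: 'e' == 'e'
  Pos -2: 'l' != 'k' (stop)
LCS = "e" (length 1)


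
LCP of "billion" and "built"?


Word 1: "billion"
Word 2: "built"
Comparing from start:
  Pos 0: 'b' == 'b'
  Pos 1: 'i' != 'u' (stop)
LCP = "b" (length 1)


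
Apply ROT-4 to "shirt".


Word: "shirt"
Shift: 4
Each letter → (letter + shift) mod 26:
  's' (18) + 4 = 22 → 'w'
  'h' (7) + 4 = 11 → 'l'
  'i' (8) + 4 = 12 → 'm'
  'r' (17) + 4 = 21 → 'v'
  't' (19) + 4 = 23 → 'x'
Result = "wlmvx"


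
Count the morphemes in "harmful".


Word: "harmful"
Morphemes: harm | -ful
Each morpheme carries meaning
= 2 morphemes


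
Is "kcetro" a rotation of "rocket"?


Word: "rocket", Candidate: "kcetro"
Method: check if candidate is substring of word+word
"rocketrocket" contains "kcetro"? No
Is rotation = No


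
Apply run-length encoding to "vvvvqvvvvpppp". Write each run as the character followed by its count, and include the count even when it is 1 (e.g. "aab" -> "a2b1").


String: "vvvvqvvvvpppp"
Scanning for consecutive runs:
  'v' x 4
  'q' x 1
  'v' x 4
  'p' x 4
RLE = "v4q1v4p4"


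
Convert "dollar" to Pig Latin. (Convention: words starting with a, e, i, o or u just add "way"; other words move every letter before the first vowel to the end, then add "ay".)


Word: "dollar"
Starts with consonant(s) → move to end, add 'ay'
Consonant cluster: "d"
Pig Latin = "ollarday"


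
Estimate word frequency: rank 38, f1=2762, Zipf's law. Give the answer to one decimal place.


Zipf's law: f(r) = f(1) / r
f(1) = 2762
f(38) = 2762 / 38
= 72.7 occurrences


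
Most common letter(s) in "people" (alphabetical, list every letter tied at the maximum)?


Word: "people"
Letter counts:
  'e': 2
  'l': 1
  'o': 1
  'p': 2
Maximum count = 2
Most frequent = 'e', 'p' (2 times each)


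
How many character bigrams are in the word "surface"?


Word: "surface" (length 7)
Number of 2-grams = length - 2 + 1 = 7 - 2 + 1
= 6


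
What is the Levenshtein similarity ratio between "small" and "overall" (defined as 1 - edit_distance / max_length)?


Word 1: "small" (length 5)
Word 2: "overall" (length 7)
One optimal edit sequence:
  1. insert 'o'  (+1)
  2. insert 'v'  (+1)
  3. substitute 's' -> 'e'  (+1)
  4. substitute 'm' -> 'r'  (+1)
  5. keep 'a'
  6. keep 'l'
  7. keep 'l'
Edit distance = 4
Max length = max(5, 7) = 7
Similarity = 1 - 4/7
= 0.4286


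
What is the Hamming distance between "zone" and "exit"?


Comparing character by character (same length = 4):
  Pos 0: 'z' vs 'e' !=
  Pos 1: 'o' vs 'x' !=
  Pos 2: 'n' vs 'i' !=
  Pos 3: 'e' vs 't' !=
Hamming distance = 4


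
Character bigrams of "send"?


Word: "send" (length 4)
Number of bigrams = 4 - 2 + 1 = 3
  Position 0: "se"
  Position 1: "en"
  Position 2: "nd"
Bigrams = "se", "en", "nd"


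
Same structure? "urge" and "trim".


Pattern of "urge": [0, 1, 2, 3]
Pattern of "trim": [0, 1, 2, 3]
Patterns match
Same pattern = Yes


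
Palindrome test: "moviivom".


Word: "moviivom"
Reversed: "moviivom"
Forward == Backward? moviivom == moviivom
Palindrome = Yes


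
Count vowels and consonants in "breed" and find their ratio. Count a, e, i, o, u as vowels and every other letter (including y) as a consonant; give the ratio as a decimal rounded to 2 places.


Word: "breed"
Vowels (a,e,i,o,u): 2
Consonants: 3
Ratio = 2/3
= 0.67


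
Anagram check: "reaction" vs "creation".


Word 1: "reaction" → sorted: aceinort
Word 2: "creation" → sorted: aceinort
Same letters? aceinort == aceinort
Anagram = Yes


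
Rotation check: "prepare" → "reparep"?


Word: "prepare", Candidate: "reparep"
Method: check if candidate is substring of word+word
"prepareprepare" contains "reparep"? Yes
Is rotation = Yes


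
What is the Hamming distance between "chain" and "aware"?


Comparing character by character (same length = 5):
  Pos 0: 'c' vs 'a' !=
  Pos 1: 'h' vs 'w' !=
  Pos 2: 'a' vs 'a' =
  Pos 3: 'i' vs 'r' !=
  Pos 4: 'n' vs 'e' !=
Hamming distance = 4


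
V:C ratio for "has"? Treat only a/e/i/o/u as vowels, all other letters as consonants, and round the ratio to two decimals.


Word: "has"
Vowels (a,e,i,o,u): 1
Consonants: 2
Ratio = 1/2
= 0.50


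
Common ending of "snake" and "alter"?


Word 1: "snake"
Word 2: "alter"
Comparing from end:
  Pos -1: 'e' != 'r' (stop)
LCS = "" (length 0)


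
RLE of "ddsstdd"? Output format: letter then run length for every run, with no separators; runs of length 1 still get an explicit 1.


String: "ddsstdd"
Scanning for consecutive runs:
  'd' x 2
  's' x 2
  't' x 1
  'd' x 2
RLE = "d2s2t1d2"


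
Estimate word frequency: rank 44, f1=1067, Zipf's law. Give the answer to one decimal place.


Zipf's law: f(r) = f(1) / r
f(1) = 1067
f(44) = 1067 / 44
= 24.3 occurrences


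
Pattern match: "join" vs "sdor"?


Pattern of "join": [0, 1, 2, 3]
Pattern of "sdor": [0, 1, 2, 3]
Patterns match
Same pattern = Yes


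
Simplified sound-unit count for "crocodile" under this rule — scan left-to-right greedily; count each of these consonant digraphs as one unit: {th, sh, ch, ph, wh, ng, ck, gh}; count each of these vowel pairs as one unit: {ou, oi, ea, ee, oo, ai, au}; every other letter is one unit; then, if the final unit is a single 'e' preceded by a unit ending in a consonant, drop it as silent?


Word: "crocodile" (9 letters)
Left-to-right scan:
  [1] 'c' (letter)
  [2] 'r' (letter)
  [3] 'o' (letter)
  [4] 'c' (letter)
  [5] 'o' (letter)
  [6] 'd' (letter)
  [7] 'i' (letter)
  [8] 'l' (letter)
  [9] 'e' (letter)
Units from scan: 9
Final unit is 'e' after a consonant -> drop as silent (-1)
Sound units = 8 units


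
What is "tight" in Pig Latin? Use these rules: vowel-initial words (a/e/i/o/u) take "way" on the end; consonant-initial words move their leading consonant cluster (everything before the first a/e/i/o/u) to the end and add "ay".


Word: "tight"
Starts with consonant(s) → move to end, add 'ay'
Consonant cluster: "t"
Pig Latin = "ighttay"


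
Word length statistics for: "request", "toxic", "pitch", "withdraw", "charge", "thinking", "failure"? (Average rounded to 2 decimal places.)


Lengths: "request"=7, "toxic"=5, "pitch"=5, "withdraw"=8, "charge"=6, "thinking"=8, "failure"=7
Sum = 46, Count = 7
Average = 46/7 = 6.57
= avg=6.57, min=5, max=8


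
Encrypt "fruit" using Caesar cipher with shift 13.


Word: "fruit"
Shift: 13
Each letter → (letter + shift) mod 26:
  'f' (5) + 13 = 18 → 's'
  'r' (17) + 13 = 4 → 'e'
  'u' (20) + 13 = 7 → 'h'
  'i' (8) + 13 = 21 → 'v'
  't' (19) + 13 = 6 → 'g'
Result = "sehvg"


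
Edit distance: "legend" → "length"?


Word 1: "legend" (length 6)
Word 2: "length" (length 6)
One optimal edit sequence (insert/delete/substitute each cost 1):
  1. keep 'l'
  2. keep 'e'
  3. substitute 'g' -> 'n'  (+1)
  4. substitute 'e' -> 'g'  (+1)
  5. substitute 'n' -> 't'  (+1)
  6. substitute 'd' -> 'h'  (+1)
Total edit operations: 4
Edit distance = 4


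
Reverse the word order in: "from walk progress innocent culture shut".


Original: "from walk progress innocent culture shut"
Words (1..n): from | walk | progress | innocent | culture | shut
Reversed (n..1): shut | culture | innocent | progress | walk | from
Result = "shut culture innocent progress walk from"


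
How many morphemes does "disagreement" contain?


Word: "disagreement"
Morphemes: dis- + agree + -ment
Each morpheme carries meaning
= 3 morphemes


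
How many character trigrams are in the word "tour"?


Word: "tour" (length 4)
Number of 3-grams = length - 3 + 1 = 4 - 3 + 1
= 2


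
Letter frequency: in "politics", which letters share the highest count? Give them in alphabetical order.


Word: "politics"
Letter counts:
  'c': 1
  'i': 2
  'l': 1
  'o': 1
  'p': 1
  's': 1
  't': 1
Maximum count = 2
Most frequent = 'i' (2 times each)


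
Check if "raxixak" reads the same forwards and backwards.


Word: "raxixak"
Reversed: "kaxixar"
Forward == Backward? raxixak != kaxixar
Palindrome = No


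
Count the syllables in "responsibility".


Word: "responsibility"
Syllable breakdown: re · spon · si · bil · i · ty
Counting: 6 parts
= 6 syllables


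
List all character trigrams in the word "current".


Word: "current" (length 7)
Number of trigrams = 7 - 3 + 1 = 5
  Position 0: "cur"
  Position 1: "urr"
  Position 2: "rre"
  Position 3: "ren"
  Position 4: "ent"
Trigrams = "cur", "urr", "rre", "ren", "ent"


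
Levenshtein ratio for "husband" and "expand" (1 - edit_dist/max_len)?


Word 1: "husband" (length 7)
Word 2: "expand" (length 6)
One optimal edit sequence:
  1. delete 'h'  (+1)
  2. substitute 'u' -> 'e'  (+1)
  3. substitute 's' -> 'x'  (+1)
  4. substitute 'b' -> 'p'  (+1)
  5. keep 'a'
  6. keep 'n'
  7. keep 'd'
Edit distance = 4
Max length = max(7, 6) = 7
Similarity = 1 - 4/7
= 0.4286


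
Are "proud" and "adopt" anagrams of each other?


Word 1: "proud" → sorted: dopru
Word 2: "adopt" → sorted: adopt
Same letters? dopru != adopt
Anagram = No


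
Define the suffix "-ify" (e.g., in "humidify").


Suffix: -ify
Example: humidify = humid + -ify
Meaning = to make


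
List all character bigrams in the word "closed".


Word: "closed" (length 6)
Number of bigrams = 6 - 2 + 1 = 5
  Position 0: "cl"
  Position 1: "lo"
  Position 2: "os"
  Position 3: "se"
  Position 4: "ed"
Bigrams = "cl", "lo", "os", "se", "ed"


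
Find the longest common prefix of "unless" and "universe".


Word 1: "unless"
Word 2: "universe"
Comparing from start:
  Pos 0: 'u' == 'u'
  Pos 1: 'n' == 'n'
  Pos 2: 'l' != 'i' (stop)
LCP = "un" (length 2)


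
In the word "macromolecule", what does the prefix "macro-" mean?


Prefix: macro-
Example: macromolecule = macro- + molecule
Meaning = large


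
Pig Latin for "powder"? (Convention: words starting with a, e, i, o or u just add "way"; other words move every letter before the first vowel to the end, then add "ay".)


Word: "powder"
Starts with consonant(s) → move to end, add 'ay'
Consonant cluster: "p"
Pig Latin = "owderpay"


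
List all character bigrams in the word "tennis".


Word: "tennis" (length 6)
Number of bigrams = 6 - 2 + 1 = 5
  Position 0: "te"
  Position 1: "en"
  Position 2: "nn"
  Position 3: "ni"
  Position 4: "is"
Bigrams = "te", "en", "nn", "ni", "is"


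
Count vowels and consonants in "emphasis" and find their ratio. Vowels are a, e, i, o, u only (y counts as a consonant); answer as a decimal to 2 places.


Word: "emphasis"
Vowels (a,e,i,o,u): 3
Consonants: 5
Ratio = 3/5
= 0.60


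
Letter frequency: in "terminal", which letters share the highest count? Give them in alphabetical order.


Word: "terminal"
Letter counts:
  'a': 1
  'e': 1
  'i': 1
  'l': 1
  'm': 1
  'n': 1
  'r': 1
  't': 1
Maximum count = 1
Most frequent = 'a', 'e', 'i', 'l', 'm', 'n', 'r', 't' (1 time each)


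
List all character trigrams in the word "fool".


Word: "fool" (length 4)
Number of trigrams = 4 - 3 + 1 = 2
  Position 0: "foo"
  Position 1: "ool"
Trigrams = "foo", "ool"


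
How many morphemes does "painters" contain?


Word: "painters"
Morphemes: paint / -er / -s
Each morpheme carries meaning
= 3 morphemes


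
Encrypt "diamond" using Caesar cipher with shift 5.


Word: "diamond"
Shift: 5
Each letter → (letter + shift) mod 26:
  'd' (3) + 5 = 8 → 'i'
  'i' (8) + 5 = 13 → 'n'
  'a' (0) + 5 = 5 → 'f'
  'm' (12) + 5 = 17 → 'r'
  'o' (14) + 5 = 19 → 't'
  'n' (13) + 5 = 18 → 's'
  'd' (3) + 5 = 8 → 'i'
Result = "infrtsi"


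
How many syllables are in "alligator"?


Word: "alligator"
Syllable breakdown: al-li-ga-tor
Counting: 4 parts
= 4 syllables


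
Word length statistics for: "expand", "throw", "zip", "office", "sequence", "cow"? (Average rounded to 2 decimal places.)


Lengths: "expand"=6, "throw"=5, "zip"=3, "office"=6, "sequence"=8, "cow"=3
Sum = 31, Count = 6
Average = 31/6 = 5.17
= avg=5.17, min=3, max=8


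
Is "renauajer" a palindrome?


Word: "renauajer"
Reversed: "rejauaner"
Forward == Backward? renauajer != rejauaner
Palindrome = No


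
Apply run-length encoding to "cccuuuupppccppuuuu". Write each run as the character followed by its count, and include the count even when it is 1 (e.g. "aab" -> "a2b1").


String: "cccuuuupppccppuuuu"
Scanning for consecutive runs:
  'c' x 3
  'u' x 4
  'p' x 3
  'c' x 2
  'p' x 2
  'u' x 4
RLE = "c3u4p3c2p2u4"


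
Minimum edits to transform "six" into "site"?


Word 1: "six" (length 3)
Word 2: "site" (length 4)
One optimal edit sequence (insert/delete/substitute each cost 1):
  1. keep 's'
  2. keep 'i'
  3. insert 't'  (+1)
  4. substitute 'x' -> 'e'  (+1)
Total edit operations: 2
Edit distance = 2


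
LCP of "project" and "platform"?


Word 1: "project"
Word 2: "platform"
Comparing from start:
  Pos 0: 'p' == 'p'
  Pos 1: 'r' != 'l' (stop)
LCP = "p" (length 1)


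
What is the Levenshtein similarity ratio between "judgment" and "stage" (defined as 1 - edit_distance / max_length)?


Word 1: "judgment" (length 8)
Word 2: "stage" (length 5)
One optimal edit sequence:
  1. substitute 'j' -> 's'  (+1)
  2. substitute 'u' -> 't'  (+1)
  3. substitute 'd' -> 'a'  (+1)
  4. keep 'g'
  5. delete 'm'  (+1)
  6. keep 'e'
  7. delete 'n'  (+1)
  8. delete 't'  (+1)
Edit distance = 6
Max length = max(8, 5) = 8
Similarity = 1 - 6/8
= 0.2500


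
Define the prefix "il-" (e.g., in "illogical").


Prefix: il-
Example: illogical (il- + logical)
Meaning = not


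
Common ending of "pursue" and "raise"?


Word 1: "pursue"
Word 2: "raise"
Comparing from end:
  Pos -1: 'e' == 'e'
  Pos -2: 'u' != 's' (stop)
LCS = "e" (length 1)


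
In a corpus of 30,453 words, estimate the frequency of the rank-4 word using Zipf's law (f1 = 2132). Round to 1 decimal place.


Zipf's law: f(r) = f(1) / r
f(1) = 2132
f(4) = 2132 / 4
= 533.0 occurrences


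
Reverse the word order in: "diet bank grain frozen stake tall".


Original: "diet bank grain frozen stake tall"
Words (1..n): diet | bank | grain | frozen | stake | tall
Reversed (n..1): tall | stake | frozen | grain | bank | diet
Result = "tall stake frozen grain bank diet"


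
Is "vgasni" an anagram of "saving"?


Word 1: "saving" → sorted: aginsv
Word 2: "vgasni" → sorted: aginsv
Same letters? aginsv == aginsv
Anagram = Yes


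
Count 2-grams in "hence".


Word: "hence" (length 5)
Number of 2-grams = length - 2 + 1 = 5 - 2 + 1
= 4


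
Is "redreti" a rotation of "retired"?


Word: "retired", Candidate: "redreti"
Method: check if candidate is substring of word+word
"retiredretired" contains "redreti"? Yes
Is rotation = Yes


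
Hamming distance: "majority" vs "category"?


Comparing character by character (same length = 8):
  Pos 0: 'm' vs 'c' !=
  Pos 1: 'a' vs 'a' =
  Pos 2: 'j' vs 't' !=
  Pos 3: 'o' vs 'e' !=
  Pos 4: 'r' vs 'g' !=
  Pos 5: 'i' vs 'o' !=
  Pos 6: 't' vs 'r' !=
  Pos 7: 'y' vs 'y' =
Hamming distance = 6


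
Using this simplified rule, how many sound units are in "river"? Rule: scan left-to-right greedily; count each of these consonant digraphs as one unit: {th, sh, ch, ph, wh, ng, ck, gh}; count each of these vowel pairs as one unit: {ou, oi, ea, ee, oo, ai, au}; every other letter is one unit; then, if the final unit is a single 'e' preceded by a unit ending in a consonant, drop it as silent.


Word: "river" (5 letters)
Left-to-right scan:
  [1] 'r' (letter)
  [2] 'i' (letter)
  [3] 'v' (letter)
  [4] 'e' (letter)
  [5] 'r' (letter)
Units from scan: 5
Sound units = 5 units


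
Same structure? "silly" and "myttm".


Pattern of "silly": [0, 1, 2, 2, 3]
Pattern of "myttm": [0, 1, 2, 2, 0]
Patterns do not match
Same pattern = No


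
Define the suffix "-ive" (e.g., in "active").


Suffix: -ive
Example: active = act + -ive
Meaning = tending to


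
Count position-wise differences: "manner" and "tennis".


Comparing character by character (same length = 6):
  Pos 0: 'm' vs 't' !=
  Pos 1: 'a' vs 'e' !=
  Pos 2: 'n' vs 'n' =
  Pos 3: 'n' vs 'n' =
  Pos 4: 'e' vs 'i' !=
  Pos 5: 'r' vs 's' !=
Hamming distance = 4


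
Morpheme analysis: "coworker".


Word: "coworker"
Morphemes: co- + work + -er
Each morpheme carries meaning
= 3 morphemes


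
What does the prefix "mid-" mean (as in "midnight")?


Prefix: mid-
As in: midnight -> mid- + night
Meaning = middle


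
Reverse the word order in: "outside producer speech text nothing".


Original: "outside producer speech text nothing"
Words (1..n): outside | producer | speech | text | nothing
Reversed (n..1): nothing | text | speech | producer | outside
Result = "nothing text speech producer outside"


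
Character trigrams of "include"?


Word: "include" (length 7)
Number of trigrams = 7 - 3 + 1 = 5
  Position 0: "inc"
  Position 1: "ncl"
  Position 2: "clu"
  Position 3: "lud"
  Position 4: "ude"
Trigrams = "inc", "ncl", "clu", "lud", "ude"


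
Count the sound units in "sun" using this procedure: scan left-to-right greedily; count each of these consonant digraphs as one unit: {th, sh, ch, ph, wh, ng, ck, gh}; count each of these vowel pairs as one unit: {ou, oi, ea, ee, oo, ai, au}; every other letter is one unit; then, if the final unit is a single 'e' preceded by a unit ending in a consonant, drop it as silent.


Word: "sun" (3 letters)
Left-to-right scan:
  [1] 's' (letter)
  [2] 'u' (letter)
  [3] 'n' (letter)
Units from scan: 3
Sound units = 3 units


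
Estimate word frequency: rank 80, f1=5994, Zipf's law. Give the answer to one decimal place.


Zipf's law: f(r) = f(1) / r
f(1) = 5994
f(80) = 5994 / 80
= 74.9 occurrences


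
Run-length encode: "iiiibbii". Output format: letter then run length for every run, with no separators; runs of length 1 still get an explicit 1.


String: "iiiibbii"
Scanning for consecutive runs:
  'i' x 4
  'b' x 2
  'i' x 2
RLE = "i4b2i2"


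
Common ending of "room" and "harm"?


Word 1: "room"
Word 2: "harm"
Comparing from end:
  Pos -1: 'm' == 'm'
  Pos -2: 'o' != 'r' (stop)
LCS = "m" (length 1)


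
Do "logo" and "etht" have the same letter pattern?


Pattern of "logo": [0, 1, 2, 1]
Pattern of "etht": [0, 1, 2, 1]
Patterns match
Same pattern = Yes


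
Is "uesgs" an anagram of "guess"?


Word 1: "guess" → sorted: egssu
Word 2: "uesgs" → sorted: egssu
Same letters? egssu == egssu
Anagram = Yes


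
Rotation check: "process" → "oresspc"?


Word: "process", Candidate: "oresspc"
Method: check if candidate is substring of word+word
"processprocess" contains "oresspc"? No
Is rotation = No


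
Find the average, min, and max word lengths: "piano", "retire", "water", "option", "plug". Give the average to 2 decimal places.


Lengths: "piano"=5, "retire"=6, "water"=5, "option"=6, "plug"=4
Sum = 26, Count = 5
Average = 26/5 = 5.20
= avg=5.20, min=4, max=6


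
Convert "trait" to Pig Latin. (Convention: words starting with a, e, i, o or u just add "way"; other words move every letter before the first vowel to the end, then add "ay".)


Word: "trait"
Starts with consonant(s) → move to end, add 'ay'
Consonant cluster: "tr"
Pig Latin = "aittray"


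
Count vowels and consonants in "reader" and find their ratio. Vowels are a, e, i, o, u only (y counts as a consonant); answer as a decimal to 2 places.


Word: "reader"
Vowels (a,e,i,o,u): 3
Consonants: 3
Ratio = 3/3
= 1.00


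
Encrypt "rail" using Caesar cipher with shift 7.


Word: "rail"
Shift: 7
Each letter → (letter + shift) mod 26:
  'r' (17) + 7 = 24 → 'y'
  'a' (0) + 7 = 7 → 'h'
  'i' (8) + 7 = 15 → 'p'
  'l' (11) + 7 = 18 → 's'
Result = "yhps"


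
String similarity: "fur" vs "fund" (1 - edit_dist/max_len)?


Word 1: "fur" (length 3)
Word 2: "fund" (length 4)
One optimal edit sequence:
  1. keep 'f'
  2. keep 'u'
  3. insert 'n'  (+1)
  4. substitute 'r' -> 'd'  (+1)
Edit distance = 2
Max length = max(3, 4) = 4
Similarity = 1 - 2/4
= 0.5000
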